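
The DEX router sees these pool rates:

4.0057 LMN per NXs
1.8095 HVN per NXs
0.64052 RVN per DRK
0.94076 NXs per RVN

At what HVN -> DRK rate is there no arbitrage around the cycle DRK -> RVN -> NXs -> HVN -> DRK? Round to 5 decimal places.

Known legs of the cycle: 0.64052 × 0.94076 × 1.8095 = 1.0903605395144
For no arbitrage the full-cycle product must be 1, so the missing rate is 1 / 1.0903605395144 ≈ 0.9171278.

0.91713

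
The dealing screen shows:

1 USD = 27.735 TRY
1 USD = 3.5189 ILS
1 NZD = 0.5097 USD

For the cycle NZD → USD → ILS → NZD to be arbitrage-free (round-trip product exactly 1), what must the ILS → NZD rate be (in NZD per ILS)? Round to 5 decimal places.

Known legs of the cycle: 0.5097 × 3.5189 = 1.79358333
For no arbitrage the full-cycle product must be 1, so the missing rate is 1 / 1.79358333 ≈ 0.5575431.

0.55754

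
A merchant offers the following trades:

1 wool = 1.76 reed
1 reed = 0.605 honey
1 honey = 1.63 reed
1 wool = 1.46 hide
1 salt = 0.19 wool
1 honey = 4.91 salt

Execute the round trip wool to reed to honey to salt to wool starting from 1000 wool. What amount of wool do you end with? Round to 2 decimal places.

1000 wool × 1.76 = 1760 reed
1760 reed × 0.605 = 1064.8 honey
1064.8 honey × 4.91 = 5228.168 salt
5228.168 salt × 0.19 = 993.35192 wool

993.35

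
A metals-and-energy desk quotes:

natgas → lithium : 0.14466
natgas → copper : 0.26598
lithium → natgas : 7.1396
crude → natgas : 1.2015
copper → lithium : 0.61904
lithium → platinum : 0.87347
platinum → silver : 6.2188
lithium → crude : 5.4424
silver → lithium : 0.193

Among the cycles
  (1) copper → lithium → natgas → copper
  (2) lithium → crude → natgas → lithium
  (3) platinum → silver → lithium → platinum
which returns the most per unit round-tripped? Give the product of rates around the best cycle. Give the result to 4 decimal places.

1.1756

(1) 0.61904 × 7.1396 × 0.26598 = 1.17555
(2) 5.4424 × 1.2015 × 0.14466 = 0.94594
(3) 6.2188 × 0.193 × 0.87347 = 1.04836
Highest is cycle (1) at 1.1756 (>1, arbitrage).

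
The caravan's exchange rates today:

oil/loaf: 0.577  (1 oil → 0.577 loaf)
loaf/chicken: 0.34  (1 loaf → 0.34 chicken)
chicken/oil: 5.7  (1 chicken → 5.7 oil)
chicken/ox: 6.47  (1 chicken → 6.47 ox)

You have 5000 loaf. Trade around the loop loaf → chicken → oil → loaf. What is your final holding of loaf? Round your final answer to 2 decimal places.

5591.13

5000 loaf × 0.34 = 1700 chicken
1700 chicken × 5.7 = 9690 oil
9690 oil × 0.577 = 5591.13 loaf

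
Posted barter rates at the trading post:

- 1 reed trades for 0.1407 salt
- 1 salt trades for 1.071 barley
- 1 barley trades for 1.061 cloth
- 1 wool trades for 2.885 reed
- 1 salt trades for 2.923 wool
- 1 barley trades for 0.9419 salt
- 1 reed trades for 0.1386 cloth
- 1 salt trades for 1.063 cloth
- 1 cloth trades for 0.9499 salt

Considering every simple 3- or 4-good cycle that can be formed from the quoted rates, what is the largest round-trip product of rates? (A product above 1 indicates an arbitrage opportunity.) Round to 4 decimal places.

reed→salt→wool→reed: 0.1407 × 2.923 × 2.885 = 1.18650
cloth→salt→wool→reed→cloth: 0.9499 × 2.923 × 2.885 × 0.1386 = 1.11024
cloth→salt→barley→cloth: 0.9499 × 1.071 × 1.061 = 1.07940
Maximum is reed→salt→wool→reed at 1.1865; arbitrage exists.

1.1865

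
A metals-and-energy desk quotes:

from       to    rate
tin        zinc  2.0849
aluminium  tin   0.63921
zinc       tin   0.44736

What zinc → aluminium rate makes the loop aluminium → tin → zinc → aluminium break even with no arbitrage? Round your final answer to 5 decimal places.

Known legs of the cycle: 0.63921 × 2.0849 = 1.332688929
For no arbitrage the full-cycle product must be 1, so the missing rate is 1 / 1.332688929 ≈ 0.7503627.

0.75036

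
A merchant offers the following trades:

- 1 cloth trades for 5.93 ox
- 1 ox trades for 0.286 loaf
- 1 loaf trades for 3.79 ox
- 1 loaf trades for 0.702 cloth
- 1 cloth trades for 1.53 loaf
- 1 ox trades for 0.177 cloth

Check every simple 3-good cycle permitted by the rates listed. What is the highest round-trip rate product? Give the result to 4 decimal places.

1.1906

loaf→cloth→ox→loaf: 0.702 × 5.93 × 0.286 = 1.19058
loaf→ox→cloth→loaf: 3.79 × 0.177 × 1.53 = 1.02637
Maximum is loaf→cloth→ox→loaf at 1.1906; arbitrage exists.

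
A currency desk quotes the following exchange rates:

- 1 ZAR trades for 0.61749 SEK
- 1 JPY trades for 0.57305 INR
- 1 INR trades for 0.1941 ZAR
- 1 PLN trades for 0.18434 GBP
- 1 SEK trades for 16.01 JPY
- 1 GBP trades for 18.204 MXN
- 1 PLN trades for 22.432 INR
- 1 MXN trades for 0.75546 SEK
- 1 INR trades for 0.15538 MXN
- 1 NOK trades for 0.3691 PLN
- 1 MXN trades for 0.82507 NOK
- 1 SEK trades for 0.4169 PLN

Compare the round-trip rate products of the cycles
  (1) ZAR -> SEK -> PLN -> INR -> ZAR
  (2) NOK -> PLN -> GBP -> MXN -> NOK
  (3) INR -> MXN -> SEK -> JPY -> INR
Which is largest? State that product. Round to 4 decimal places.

1.1209

(1) 0.61749 × 0.4169 × 22.432 × 0.1941 = 1.12087
(2) 0.3691 × 0.18434 × 18.204 × 0.82507 = 1.02193
(3) 0.15538 × 0.75546 × 16.01 × 0.57305 = 1.07694
Highest is cycle (1) at 1.1209 (>1, arbitrage).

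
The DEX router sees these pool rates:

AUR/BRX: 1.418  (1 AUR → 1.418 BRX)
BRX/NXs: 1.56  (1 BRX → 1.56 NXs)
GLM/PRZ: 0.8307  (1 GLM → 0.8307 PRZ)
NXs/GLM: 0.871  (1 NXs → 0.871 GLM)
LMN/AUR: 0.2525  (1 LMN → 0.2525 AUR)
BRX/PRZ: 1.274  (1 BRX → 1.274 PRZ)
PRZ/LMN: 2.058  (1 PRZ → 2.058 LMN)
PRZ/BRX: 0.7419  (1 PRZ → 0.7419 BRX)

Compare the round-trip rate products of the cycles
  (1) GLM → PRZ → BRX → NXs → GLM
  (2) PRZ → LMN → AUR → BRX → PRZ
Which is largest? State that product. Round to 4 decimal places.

0.9388

(1) 0.8307 × 0.7419 × 1.56 × 0.871 = 0.83740
(2) 2.058 × 0.2525 × 1.418 × 1.274 = 0.93876
Highest is cycle (2) at 0.9388 (≤1, no arbitrage).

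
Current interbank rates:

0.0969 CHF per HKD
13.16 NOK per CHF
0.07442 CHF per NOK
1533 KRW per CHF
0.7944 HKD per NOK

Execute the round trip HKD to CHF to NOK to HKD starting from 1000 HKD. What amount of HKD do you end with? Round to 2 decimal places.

1000 HKD × 0.0969 = 96.9 CHF
96.9 CHF × 13.16 = 1275.204 NOK
1275.204 NOK × 0.7944 = 1013.0220576 HKD

1013.02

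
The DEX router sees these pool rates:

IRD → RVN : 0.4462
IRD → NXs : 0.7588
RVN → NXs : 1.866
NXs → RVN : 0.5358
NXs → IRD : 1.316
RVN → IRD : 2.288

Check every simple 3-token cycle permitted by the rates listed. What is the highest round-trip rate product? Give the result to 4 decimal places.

1.0957

RVN→NXs→IRD→RVN: 1.866 × 1.316 × 0.4462 = 1.09571
RVN→IRD→NXs→RVN: 2.288 × 0.7588 × 0.5358 = 0.93022
Maximum is RVN→NXs→IRD→RVN at 1.0957; arbitrage exists.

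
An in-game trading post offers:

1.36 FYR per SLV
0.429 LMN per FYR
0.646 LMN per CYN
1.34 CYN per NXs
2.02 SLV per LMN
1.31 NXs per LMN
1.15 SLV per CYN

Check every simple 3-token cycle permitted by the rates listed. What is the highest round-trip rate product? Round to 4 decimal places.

LMN→SLV→FYR→LMN: 2.02 × 1.36 × 0.429 = 1.17855
NXs→CYN→LMN→NXs: 1.34 × 0.646 × 1.31 = 1.13399
Maximum is LMN→SLV→FYR→LMN at 1.1785; arbitrage exists.

1.1785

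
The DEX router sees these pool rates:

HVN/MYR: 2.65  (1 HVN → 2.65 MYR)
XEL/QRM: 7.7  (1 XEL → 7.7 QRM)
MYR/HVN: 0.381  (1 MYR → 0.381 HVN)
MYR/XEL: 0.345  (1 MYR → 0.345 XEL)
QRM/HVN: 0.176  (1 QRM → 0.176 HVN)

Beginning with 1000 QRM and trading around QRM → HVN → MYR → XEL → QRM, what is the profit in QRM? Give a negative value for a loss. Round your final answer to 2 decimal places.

1000 QRM × 0.176 = 176 HVN
176 HVN × 2.65 = 466.4 MYR
466.4 MYR × 0.345 = 160.908 XEL
160.908 XEL × 7.7 = 1238.9916 QRM
Net change: 1238.9916 − 1000 = 238.9916 QRM

238.99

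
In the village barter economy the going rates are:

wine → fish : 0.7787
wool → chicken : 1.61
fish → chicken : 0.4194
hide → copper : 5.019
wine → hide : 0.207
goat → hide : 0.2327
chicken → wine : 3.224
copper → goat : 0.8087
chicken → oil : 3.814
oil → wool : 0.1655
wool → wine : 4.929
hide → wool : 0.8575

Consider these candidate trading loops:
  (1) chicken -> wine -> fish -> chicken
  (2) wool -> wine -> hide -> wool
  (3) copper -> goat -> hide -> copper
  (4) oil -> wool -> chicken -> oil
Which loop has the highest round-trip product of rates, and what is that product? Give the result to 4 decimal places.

1.0529

(1) 3.224 × 0.7787 × 0.4194 = 1.05292
(2) 4.929 × 0.207 × 0.8575 = 0.87491
(3) 0.8087 × 0.2327 × 5.019 = 0.94450
(4) 0.1655 × 1.61 × 3.814 = 1.01626
Highest is cycle (1) at 1.0529 (>1, arbitrage).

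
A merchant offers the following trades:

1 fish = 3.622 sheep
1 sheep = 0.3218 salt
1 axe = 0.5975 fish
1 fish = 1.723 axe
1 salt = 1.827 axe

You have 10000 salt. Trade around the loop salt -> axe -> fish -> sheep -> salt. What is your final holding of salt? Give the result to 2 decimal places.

10000 salt × 1.827 = 18270 axe
18270 axe × 0.5975 = 10916.325 fish
10916.325 fish × 3.622 = 39538.92915 sheep
39538.92915 sheep × 0.3218 = 12723.62740047 salt

12723.63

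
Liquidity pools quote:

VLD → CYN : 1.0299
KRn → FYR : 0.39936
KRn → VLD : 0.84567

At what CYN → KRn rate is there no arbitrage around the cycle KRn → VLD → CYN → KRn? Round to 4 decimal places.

1.1482

Known legs of the cycle: 0.84567 × 1.0299 = 0.870955533
For no arbitrage the full-cycle product must be 1, so the missing rate is 1 / 0.870955533 ≈ 1.148164.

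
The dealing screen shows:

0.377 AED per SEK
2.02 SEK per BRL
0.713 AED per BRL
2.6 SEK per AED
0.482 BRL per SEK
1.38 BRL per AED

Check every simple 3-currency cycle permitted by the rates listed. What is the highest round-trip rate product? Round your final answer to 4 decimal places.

1.0509

SEK→AED→BRL→SEK: 0.377 × 1.38 × 2.02 = 1.05093
SEK→BRL→AED→SEK: 0.482 × 0.713 × 2.6 = 0.89353
Maximum is SEK→AED→BRL→SEK at 1.0509; arbitrage exists.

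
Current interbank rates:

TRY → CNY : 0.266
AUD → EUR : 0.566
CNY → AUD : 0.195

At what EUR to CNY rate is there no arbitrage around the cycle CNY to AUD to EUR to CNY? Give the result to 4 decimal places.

Known legs of the cycle: 0.195 × 0.566 = 0.11037
For no arbitrage the full-cycle product must be 1, so the missing rate is 1 / 0.11037 ≈ 9.060433.

9.0604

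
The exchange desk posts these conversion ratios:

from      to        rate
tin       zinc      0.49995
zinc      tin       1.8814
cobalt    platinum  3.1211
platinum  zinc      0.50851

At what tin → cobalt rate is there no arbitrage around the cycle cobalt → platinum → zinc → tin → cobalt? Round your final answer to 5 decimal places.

0.33490

Known legs of the cycle: 3.1211 × 0.50851 × 1.8814 = 2.9859898094654
For no arbitrage the full-cycle product must be 1, so the missing rate is 1 / 2.9859898094654 ≈ 0.3348973.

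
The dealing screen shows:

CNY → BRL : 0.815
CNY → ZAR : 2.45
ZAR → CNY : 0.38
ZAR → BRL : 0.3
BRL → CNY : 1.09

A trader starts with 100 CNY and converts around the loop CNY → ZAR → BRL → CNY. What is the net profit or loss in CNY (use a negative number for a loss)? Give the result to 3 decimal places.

-19.885

100 CNY × 2.45 = 245 ZAR
245 ZAR × 0.3 = 73.5 BRL
73.5 BRL × 1.09 = 80.115 CNY
Net change: 80.115 − 100 = -19.885 CNY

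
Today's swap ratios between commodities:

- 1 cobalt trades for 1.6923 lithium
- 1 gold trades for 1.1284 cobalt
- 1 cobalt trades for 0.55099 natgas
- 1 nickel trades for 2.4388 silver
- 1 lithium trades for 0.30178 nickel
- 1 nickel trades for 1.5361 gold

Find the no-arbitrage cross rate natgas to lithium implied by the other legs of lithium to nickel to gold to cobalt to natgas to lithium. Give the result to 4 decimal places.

Known legs of the cycle: 0.30178 × 1.5361 × 1.1284 × 0.55099 = 0.288215104849599928
For no arbitrage the full-cycle product must be 1, so the missing rate is 1 / 0.288215104849599928 ≈ 3.469631.

3.4696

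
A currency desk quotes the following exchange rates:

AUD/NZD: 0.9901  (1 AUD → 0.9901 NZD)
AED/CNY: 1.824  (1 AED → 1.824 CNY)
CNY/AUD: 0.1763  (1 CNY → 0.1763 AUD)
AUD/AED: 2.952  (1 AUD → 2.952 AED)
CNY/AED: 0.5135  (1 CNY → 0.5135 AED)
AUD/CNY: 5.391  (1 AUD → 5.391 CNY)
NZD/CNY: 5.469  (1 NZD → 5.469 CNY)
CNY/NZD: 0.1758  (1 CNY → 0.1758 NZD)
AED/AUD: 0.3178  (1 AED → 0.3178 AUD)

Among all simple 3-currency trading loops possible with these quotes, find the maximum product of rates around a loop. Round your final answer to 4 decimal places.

0.9546

AUD→NZD→CNY→AUD: 0.9901 × 5.469 × 0.1763 = 0.95464
AUD→AED→CNY→AUD: 2.952 × 1.824 × 0.1763 = 0.94928
AUD→CNY→AED→AUD: 5.391 × 0.5135 × 0.3178 = 0.87976
Maximum is AUD→NZD→CNY→AUD at 0.9546; no arbitrage — every cycle loses value.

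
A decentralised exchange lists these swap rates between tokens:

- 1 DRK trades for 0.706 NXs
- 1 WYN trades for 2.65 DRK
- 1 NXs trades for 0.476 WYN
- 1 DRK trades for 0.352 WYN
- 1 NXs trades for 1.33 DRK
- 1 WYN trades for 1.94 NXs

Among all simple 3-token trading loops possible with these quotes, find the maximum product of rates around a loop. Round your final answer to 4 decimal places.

0.9082

NXs→DRK→WYN→NXs: 1.33 × 0.352 × 1.94 = 0.90823
NXs→WYN→DRK→NXs: 0.476 × 2.65 × 0.706 = 0.89055
Maximum is NXs→DRK→WYN→NXs at 0.9082; no arbitrage — every cycle loses value.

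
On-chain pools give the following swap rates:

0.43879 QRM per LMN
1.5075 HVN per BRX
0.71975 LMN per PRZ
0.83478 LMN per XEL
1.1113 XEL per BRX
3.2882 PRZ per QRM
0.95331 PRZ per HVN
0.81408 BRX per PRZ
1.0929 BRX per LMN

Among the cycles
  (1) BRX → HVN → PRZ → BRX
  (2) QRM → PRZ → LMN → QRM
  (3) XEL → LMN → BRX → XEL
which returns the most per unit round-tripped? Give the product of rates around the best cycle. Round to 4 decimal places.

(1) 1.5075 × 0.95331 × 0.81408 = 1.16993
(2) 3.2882 × 0.71975 × 0.43879 = 1.03848
(3) 0.83478 × 1.0929 × 1.1113 = 1.01387
Highest is cycle (1) at 1.1699 (>1, arbitrage).

1.1699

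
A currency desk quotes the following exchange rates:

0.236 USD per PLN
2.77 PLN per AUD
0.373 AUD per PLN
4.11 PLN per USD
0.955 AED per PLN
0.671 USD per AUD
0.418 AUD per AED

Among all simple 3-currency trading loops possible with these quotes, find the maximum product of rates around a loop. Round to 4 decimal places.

1.1058

AUD→PLN→AED→AUD: 2.77 × 0.955 × 0.418 = 1.10576
AUD→USD→PLN→AUD: 0.671 × 4.11 × 0.373 = 1.02866
Maximum is AUD→PLN→AED→AUD at 1.1058; arbitrage exists.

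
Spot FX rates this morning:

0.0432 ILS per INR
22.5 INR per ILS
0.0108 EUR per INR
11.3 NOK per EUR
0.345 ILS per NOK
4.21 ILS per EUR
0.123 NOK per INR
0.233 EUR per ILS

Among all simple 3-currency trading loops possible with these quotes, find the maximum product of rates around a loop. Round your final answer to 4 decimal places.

1.0230

ILS→INR→EUR→ILS: 22.5 × 0.0108 × 4.21 = 1.02303
NOK→ILS→INR→NOK: 0.345 × 22.5 × 0.123 = 0.95479
NOK→ILS→EUR→NOK: 0.345 × 0.233 × 11.3 = 0.90835
Maximum is ILS→INR→EUR→ILS at 1.0230; arbitrage exists.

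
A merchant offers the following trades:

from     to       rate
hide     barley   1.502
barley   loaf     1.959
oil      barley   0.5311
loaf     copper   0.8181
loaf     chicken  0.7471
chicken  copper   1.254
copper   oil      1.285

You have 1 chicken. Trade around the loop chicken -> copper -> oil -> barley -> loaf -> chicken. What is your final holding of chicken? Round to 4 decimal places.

1.2525

1 chicken × 1.254 = 1.254 copper
1.254 copper × 1.285 = 1.61139 oil
1.61139 oil × 0.5311 = 0.855809229 barley
0.855809229 barley × 1.959 = 1.676530279611 loaf
1.676530279611 loaf × 0.7471 = 1.2525357718973781 chicken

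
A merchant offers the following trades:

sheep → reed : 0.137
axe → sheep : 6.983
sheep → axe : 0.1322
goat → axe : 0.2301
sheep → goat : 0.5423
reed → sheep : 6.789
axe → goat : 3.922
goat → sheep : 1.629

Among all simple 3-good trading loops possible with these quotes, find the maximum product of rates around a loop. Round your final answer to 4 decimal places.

0.8714

sheep→goat→axe→sheep: 0.5423 × 0.2301 × 6.983 = 0.87136
sheep→axe→goat→sheep: 0.1322 × 3.922 × 1.629 = 0.84462
Maximum is sheep→goat→axe→sheep at 0.8714; no arbitrage — every cycle loses value.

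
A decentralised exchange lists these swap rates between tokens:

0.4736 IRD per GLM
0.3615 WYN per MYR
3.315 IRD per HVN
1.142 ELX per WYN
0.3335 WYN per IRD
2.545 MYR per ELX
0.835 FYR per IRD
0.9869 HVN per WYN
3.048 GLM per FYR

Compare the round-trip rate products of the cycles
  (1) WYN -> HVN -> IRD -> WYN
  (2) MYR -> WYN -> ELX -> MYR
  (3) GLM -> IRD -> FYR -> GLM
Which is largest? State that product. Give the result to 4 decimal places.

(1) 0.9869 × 3.315 × 0.3335 = 1.09107
(2) 0.3615 × 1.142 × 2.545 = 1.05066
(3) 0.4736 × 0.835 × 3.048 = 1.20535
Highest is cycle (3) at 1.2053 (>1, arbitrage).

1.2053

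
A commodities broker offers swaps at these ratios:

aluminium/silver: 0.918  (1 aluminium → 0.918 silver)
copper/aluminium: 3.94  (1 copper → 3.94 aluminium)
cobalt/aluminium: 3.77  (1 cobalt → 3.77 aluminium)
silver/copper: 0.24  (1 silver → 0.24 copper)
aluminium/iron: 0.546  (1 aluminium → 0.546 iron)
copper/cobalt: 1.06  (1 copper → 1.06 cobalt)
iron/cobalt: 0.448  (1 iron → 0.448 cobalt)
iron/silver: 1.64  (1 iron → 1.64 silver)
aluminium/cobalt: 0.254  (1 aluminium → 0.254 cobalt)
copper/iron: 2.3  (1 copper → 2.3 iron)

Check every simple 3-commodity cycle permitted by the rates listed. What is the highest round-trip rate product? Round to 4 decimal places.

iron→cobalt→aluminium→iron: 0.448 × 3.77 × 0.546 = 0.92217
iron→silver→copper→iron: 1.64 × 0.24 × 2.3 = 0.90528
copper→aluminium→silver→copper: 3.94 × 0.918 × 0.24 = 0.86806
Maximum is iron→cobalt→aluminium→iron at 0.9222; no arbitrage — every cycle loses value.

0.9222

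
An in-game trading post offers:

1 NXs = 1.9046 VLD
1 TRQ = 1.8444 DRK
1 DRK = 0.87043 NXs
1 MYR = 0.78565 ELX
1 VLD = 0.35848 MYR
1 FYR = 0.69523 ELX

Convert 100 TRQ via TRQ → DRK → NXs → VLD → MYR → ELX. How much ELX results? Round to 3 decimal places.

100 TRQ × 1.8444 = 184.44 DRK
184.44 DRK × 0.87043 = 160.5421092 NXs
160.5421092 NXs × 1.9046 = 305.76850118232 VLD
305.76850118232 VLD × 0.35848 = 109.6118923038380736 MYR
109.6118923038380736 MYR × 0.78565 = 86.11658318851038252384 ELX

86.117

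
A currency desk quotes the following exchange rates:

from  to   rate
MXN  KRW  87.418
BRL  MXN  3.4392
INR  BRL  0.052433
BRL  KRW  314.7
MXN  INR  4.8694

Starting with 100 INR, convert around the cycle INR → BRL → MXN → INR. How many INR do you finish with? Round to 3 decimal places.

87.809

100 INR × 0.052433 = 5.2433 BRL
5.2433 BRL × 3.4392 = 18.03275736 MXN
18.03275736 MXN × 4.8694 = 87.808708688784 INR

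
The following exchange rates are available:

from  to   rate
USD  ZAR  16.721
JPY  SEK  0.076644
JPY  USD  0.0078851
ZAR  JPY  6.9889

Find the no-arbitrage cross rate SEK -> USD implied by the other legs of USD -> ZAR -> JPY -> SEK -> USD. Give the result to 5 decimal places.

Known legs of the cycle: 16.721 × 6.9889 × 0.076644 = 8.9567249040036
For no arbitrage the full-cycle product must be 1, so the missing rate is 1 / 8.9567249040036 ≈ 0.1116480.

0.11165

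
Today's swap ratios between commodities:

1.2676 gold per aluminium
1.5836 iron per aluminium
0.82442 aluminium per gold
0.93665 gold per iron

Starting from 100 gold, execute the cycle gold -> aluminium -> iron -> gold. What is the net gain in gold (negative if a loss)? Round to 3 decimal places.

100 gold × 0.82442 = 82.442 aluminium
82.442 aluminium × 1.5836 = 130.5551512 iron
130.5551512 iron × 0.93665 = 122.28448237148 gold
Net change: 122.28448237148 − 100 = 22.28448237148 gold

22.284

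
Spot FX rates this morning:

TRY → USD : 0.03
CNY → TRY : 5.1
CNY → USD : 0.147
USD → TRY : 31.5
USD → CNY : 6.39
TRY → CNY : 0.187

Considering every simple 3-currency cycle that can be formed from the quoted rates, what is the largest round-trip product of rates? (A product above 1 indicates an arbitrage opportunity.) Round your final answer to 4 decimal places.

0.9777

CNY→TRY→USD→CNY: 5.1 × 0.03 × 6.39 = 0.97767
CNY→USD→TRY→CNY: 0.147 × 31.5 × 0.187 = 0.86590
Maximum is CNY→TRY→USD→CNY at 0.9777; no arbitrage — every cycle loses value.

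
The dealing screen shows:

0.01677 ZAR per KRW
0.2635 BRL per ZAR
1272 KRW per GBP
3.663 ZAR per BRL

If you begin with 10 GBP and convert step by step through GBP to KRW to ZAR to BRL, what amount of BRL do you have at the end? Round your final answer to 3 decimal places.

56.208

10 GBP × 1272 = 12720 KRW
12720 KRW × 0.01677 = 213.3144 ZAR
213.3144 ZAR × 0.2635 = 56.2083444 BRL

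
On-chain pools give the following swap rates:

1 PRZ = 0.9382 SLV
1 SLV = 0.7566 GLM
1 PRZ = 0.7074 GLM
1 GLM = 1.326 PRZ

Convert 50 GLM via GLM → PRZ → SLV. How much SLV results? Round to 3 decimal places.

50 GLM × 1.326 = 66.3 PRZ
66.3 PRZ × 0.9382 = 62.20266 SLV

62.203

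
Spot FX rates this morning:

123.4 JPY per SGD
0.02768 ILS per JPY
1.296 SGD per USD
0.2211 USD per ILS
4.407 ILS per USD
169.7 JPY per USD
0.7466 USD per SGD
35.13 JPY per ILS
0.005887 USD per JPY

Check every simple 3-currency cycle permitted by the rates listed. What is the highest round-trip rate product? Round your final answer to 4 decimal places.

1.0386

USD→JPY→ILS→USD: 169.7 × 0.02768 × 0.2211 = 1.03857
USD→SGD→JPY→USD: 1.296 × 123.4 × 0.005887 = 0.94149
USD→ILS→JPY→USD: 4.407 × 35.13 × 0.005887 = 0.91141
Maximum is USD→JPY→ILS→USD at 1.0386; arbitrage exists.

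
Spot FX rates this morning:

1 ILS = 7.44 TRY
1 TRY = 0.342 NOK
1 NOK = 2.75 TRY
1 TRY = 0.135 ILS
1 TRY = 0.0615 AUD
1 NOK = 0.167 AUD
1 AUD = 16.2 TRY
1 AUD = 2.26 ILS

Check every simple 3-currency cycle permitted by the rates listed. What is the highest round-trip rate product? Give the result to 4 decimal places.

1.0341

ILS→TRY→AUD→ILS: 7.44 × 0.0615 × 2.26 = 1.03409
AUD→TRY→NOK→AUD: 16.2 × 0.342 × 0.167 = 0.92525
Maximum is ILS→TRY→AUD→ILS at 1.0341; arbitrage exists.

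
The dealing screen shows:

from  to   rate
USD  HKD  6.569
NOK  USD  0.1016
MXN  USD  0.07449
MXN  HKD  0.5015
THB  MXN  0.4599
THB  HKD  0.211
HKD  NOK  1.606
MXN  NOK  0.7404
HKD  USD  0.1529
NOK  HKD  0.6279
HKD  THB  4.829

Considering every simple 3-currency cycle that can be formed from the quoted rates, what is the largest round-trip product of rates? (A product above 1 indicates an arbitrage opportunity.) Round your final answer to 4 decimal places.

HKD→THB→MXN→HKD: 4.829 × 0.4599 × 0.5015 = 1.11376
NOK→USD→HKD→NOK: 0.1016 × 6.569 × 1.606 = 1.07186
Maximum is HKD→THB→MXN→HKD at 1.1138; arbitrage exists.

1.1138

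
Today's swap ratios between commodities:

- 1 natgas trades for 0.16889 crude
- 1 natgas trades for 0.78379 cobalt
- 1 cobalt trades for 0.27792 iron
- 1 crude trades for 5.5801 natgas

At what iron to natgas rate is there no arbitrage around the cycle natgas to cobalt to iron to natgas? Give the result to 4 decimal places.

4.5907

Known legs of the cycle: 0.78379 × 0.27792 = 0.2178309168
For no arbitrage the full-cycle product must be 1, so the missing rate is 1 / 0.2178309168 ≈ 4.590717.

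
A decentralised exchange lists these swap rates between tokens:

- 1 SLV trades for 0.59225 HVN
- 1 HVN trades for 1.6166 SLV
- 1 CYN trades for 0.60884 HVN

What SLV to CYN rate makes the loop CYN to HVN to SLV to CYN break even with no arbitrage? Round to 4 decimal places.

Known legs of the cycle: 0.60884 × 1.6166 = 0.984250744
For no arbitrage the full-cycle product must be 1, so the missing rate is 1 / 0.984250744 ≈ 1.016001.

1.0160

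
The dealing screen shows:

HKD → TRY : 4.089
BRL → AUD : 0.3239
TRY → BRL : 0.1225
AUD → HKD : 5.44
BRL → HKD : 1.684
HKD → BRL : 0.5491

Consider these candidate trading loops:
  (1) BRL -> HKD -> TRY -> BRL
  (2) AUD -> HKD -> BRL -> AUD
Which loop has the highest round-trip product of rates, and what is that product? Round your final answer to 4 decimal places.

0.9675

(1) 1.684 × 4.089 × 0.1225 = 0.84352
(2) 5.44 × 0.5491 × 0.3239 = 0.96752
Highest is cycle (2) at 0.9675 (≤1, no arbitrage).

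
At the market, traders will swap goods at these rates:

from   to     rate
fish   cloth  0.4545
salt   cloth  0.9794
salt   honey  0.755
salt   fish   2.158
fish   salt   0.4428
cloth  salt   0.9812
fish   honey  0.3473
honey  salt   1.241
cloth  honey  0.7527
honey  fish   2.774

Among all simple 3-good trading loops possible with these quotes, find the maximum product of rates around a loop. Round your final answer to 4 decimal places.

cloth→salt→fish→cloth: 0.9812 × 2.158 × 0.4545 = 0.96237
cloth→honey→fish→cloth: 0.7527 × 2.774 × 0.4545 = 0.94899
salt→fish→honey→salt: 2.158 × 0.3473 × 1.241 = 0.93010
salt→honey→fish→salt: 0.755 × 2.774 × 0.4428 = 0.92739
cloth→honey→salt→cloth: 0.7527 × 1.241 × 0.9794 = 0.91486
Maximum is cloth→salt→fish→cloth at 0.9624; no arbitrage — every cycle loses value.

0.9624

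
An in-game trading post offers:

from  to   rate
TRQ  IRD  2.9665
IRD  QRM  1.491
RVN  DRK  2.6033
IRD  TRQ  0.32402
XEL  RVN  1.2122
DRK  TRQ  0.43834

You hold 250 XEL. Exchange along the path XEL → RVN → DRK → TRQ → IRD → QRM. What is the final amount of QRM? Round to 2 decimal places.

1529.58

250 XEL × 1.2122 = 303.05 RVN
303.05 RVN × 2.6033 = 788.930065 DRK
788.930065 DRK × 0.43834 = 345.8196046921 TRQ
345.8196046921 TRQ × 2.9665 = 1025.87385731911465 IRD
1025.87385731911465 IRD × 1.491 = 1529.57792126279994315 QRM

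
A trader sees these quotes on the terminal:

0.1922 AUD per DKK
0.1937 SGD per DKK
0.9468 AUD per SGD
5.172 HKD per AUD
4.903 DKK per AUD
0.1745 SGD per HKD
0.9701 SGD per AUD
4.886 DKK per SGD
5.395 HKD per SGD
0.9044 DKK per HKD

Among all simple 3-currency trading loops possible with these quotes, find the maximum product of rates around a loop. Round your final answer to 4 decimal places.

SGD→HKD→DKK→SGD: 5.395 × 0.9044 × 0.1937 = 0.94511
SGD→DKK→AUD→SGD: 4.886 × 0.1922 × 0.9701 = 0.91101
SGD→AUD→DKK→SGD: 0.9468 × 4.903 × 0.1937 = 0.89919
HKD→DKK→AUD→HKD: 0.9044 × 0.1922 × 5.172 = 0.89903
SGD→AUD→HKD→SGD: 0.9468 × 5.172 × 0.1745 = 0.85450
Maximum is SGD→HKD→DKK→SGD at 0.9451; no arbitrage — every cycle loses value.

0.9451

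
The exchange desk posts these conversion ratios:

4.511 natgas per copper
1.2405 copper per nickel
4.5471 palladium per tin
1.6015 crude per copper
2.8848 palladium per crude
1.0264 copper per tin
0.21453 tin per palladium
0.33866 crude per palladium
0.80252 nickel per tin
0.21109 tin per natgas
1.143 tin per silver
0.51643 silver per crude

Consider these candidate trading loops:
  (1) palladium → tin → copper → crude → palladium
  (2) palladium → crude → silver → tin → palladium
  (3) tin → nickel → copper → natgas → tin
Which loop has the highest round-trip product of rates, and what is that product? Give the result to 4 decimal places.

1.0173

(1) 0.21453 × 1.0264 × 1.6015 × 2.8848 = 1.01730
(2) 0.33866 × 0.51643 × 1.143 × 4.5471 = 0.90898
(3) 0.80252 × 1.2405 × 4.511 × 0.21109 = 0.94797
Highest is cycle (1) at 1.0173 (>1, arbitrage).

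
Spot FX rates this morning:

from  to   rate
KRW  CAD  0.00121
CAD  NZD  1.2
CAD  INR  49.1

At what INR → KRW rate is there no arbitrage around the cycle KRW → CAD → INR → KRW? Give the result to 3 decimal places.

16.832

Known legs of the cycle: 0.00121 × 49.1 = 0.059411
For no arbitrage the full-cycle product must be 1, so the missing rate is 1 / 0.059411 ≈ 16.83190.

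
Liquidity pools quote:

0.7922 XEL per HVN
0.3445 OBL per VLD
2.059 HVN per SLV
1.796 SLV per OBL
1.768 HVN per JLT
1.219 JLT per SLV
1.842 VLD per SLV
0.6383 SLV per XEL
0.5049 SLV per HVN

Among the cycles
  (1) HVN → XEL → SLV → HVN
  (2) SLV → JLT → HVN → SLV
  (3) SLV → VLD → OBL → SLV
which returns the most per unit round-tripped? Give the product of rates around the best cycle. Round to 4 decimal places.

1.1397

(1) 0.7922 × 0.6383 × 2.059 = 1.04116
(2) 1.219 × 1.768 × 0.5049 = 1.08816
(3) 1.842 × 0.3445 × 1.796 = 1.13969
Highest is cycle (3) at 1.1397 (>1, arbitrage).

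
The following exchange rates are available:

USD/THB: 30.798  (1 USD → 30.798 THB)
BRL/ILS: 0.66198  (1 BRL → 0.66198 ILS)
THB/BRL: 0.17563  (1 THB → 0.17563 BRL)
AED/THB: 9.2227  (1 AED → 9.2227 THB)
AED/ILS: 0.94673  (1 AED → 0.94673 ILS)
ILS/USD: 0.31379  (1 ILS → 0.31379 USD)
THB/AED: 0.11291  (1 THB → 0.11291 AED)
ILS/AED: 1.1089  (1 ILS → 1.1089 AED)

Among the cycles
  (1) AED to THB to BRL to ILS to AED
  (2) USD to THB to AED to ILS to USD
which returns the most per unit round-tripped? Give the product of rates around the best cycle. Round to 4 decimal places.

(1) 9.2227 × 0.17563 × 0.66198 × 1.1089 = 1.18903
(2) 30.798 × 0.11291 × 0.94673 × 0.31379 = 1.03305
Highest is cycle (1) at 1.1890 (>1, arbitrage).

1.1890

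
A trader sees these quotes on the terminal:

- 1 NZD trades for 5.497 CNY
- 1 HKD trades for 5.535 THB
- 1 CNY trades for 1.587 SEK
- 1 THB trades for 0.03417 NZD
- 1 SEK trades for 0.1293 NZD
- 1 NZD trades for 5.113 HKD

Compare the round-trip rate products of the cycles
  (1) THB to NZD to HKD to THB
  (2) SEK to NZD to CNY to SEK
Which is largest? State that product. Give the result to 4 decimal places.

1.1280

(1) 0.03417 × 5.113 × 5.535 = 0.96703
(2) 0.1293 × 5.497 × 1.587 = 1.12798
Highest is cycle (2) at 1.1280 (>1, arbitrage).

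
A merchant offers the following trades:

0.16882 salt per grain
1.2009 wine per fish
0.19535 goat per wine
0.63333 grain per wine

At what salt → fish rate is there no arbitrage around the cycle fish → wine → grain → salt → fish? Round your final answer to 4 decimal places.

7.7882

Known legs of the cycle: 1.2009 × 0.63333 × 0.16882 = 0.12839875161354
For no arbitrage the full-cycle product must be 1, so the missing rate is 1 / 0.12839875161354 ≈ 7.788238.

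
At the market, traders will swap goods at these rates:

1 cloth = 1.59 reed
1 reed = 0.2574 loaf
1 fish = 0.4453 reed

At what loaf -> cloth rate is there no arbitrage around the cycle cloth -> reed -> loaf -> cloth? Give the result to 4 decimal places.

Known legs of the cycle: 1.59 × 0.2574 = 0.409266
For no arbitrage the full-cycle product must be 1, so the missing rate is 1 / 0.409266 ≈ 2.443399.

2.4434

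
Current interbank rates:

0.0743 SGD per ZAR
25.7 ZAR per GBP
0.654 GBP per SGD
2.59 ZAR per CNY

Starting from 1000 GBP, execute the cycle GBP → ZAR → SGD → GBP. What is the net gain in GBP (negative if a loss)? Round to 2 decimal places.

248.82

1000 GBP × 25.7 = 25700 ZAR
25700 ZAR × 0.0743 = 1909.51 SGD
1909.51 SGD × 0.654 = 1248.81954 GBP
Net change: 1248.81954 − 1000 = 248.81954 GBP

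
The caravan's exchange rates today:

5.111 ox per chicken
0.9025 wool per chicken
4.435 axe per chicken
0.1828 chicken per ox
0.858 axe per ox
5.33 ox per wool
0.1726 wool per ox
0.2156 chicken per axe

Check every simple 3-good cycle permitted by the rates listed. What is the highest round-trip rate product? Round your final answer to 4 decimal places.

0.9455

chicken→ox→axe→chicken: 5.111 × 0.858 × 0.2156 = 0.94546
chicken→wool→ox→chicken: 0.9025 × 5.33 × 0.1828 = 0.87933
Maximum is chicken→ox→axe→chicken at 0.9455; no arbitrage — every cycle loses value.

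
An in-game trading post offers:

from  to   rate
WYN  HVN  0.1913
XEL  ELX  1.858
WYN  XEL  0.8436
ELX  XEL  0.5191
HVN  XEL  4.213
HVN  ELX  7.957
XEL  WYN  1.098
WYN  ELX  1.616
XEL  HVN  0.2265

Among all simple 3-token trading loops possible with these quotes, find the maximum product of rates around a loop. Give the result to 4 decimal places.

0.9356

ELX→XEL→HVN→ELX: 0.5191 × 0.2265 × 7.957 = 0.93555
ELX→XEL→WYN→ELX: 0.5191 × 1.098 × 1.616 = 0.92107
WYN→HVN→XEL→WYN: 0.1913 × 4.213 × 1.098 = 0.88493
Maximum is ELX→XEL→HVN→ELX at 0.9356; no arbitrage — every cycle loses value.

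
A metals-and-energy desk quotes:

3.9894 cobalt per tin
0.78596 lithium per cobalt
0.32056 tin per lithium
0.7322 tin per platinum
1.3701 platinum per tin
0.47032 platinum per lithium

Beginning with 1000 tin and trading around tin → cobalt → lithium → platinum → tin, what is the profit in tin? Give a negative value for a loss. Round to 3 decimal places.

1000 tin × 3.9894 = 3989.4 cobalt
3989.4 cobalt × 0.78596 = 3135.508824 lithium
3135.508824 lithium × 0.47032 = 1474.69251010368 platinum
1474.69251010368 platinum × 0.7322 = 1079.769855897914496 tin
Net change: 1079.769855897914496 − 1000 = 79.769855897914496 tin

79.770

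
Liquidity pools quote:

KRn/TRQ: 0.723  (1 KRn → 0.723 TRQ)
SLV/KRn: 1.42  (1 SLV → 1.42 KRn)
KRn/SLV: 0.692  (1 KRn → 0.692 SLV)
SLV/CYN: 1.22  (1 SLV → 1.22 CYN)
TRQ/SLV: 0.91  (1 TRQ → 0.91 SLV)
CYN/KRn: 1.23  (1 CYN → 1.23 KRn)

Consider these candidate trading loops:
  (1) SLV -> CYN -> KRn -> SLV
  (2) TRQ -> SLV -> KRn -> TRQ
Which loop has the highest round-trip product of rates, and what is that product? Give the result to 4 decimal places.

(1) 1.22 × 1.23 × 0.692 = 1.03842
(2) 0.91 × 1.42 × 0.723 = 0.93426
Highest is cycle (1) at 1.0384 (>1, arbitrage).

1.0384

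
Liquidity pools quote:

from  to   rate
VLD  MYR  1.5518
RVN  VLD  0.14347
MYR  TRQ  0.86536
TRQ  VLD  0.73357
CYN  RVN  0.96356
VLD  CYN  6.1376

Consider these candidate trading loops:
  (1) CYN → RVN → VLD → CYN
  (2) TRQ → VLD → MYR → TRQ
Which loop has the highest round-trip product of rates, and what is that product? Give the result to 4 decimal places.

(1) 0.96356 × 0.14347 × 6.1376 = 0.84847
(2) 0.73357 × 1.5518 × 0.86536 = 0.98509
Highest is cycle (2) at 0.9851 (≤1, no arbitrage).

0.9851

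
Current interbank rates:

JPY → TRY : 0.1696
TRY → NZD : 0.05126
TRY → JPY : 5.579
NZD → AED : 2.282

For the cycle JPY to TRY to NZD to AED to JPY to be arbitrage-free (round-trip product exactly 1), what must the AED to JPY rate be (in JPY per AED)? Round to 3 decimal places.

50.406

Known legs of the cycle: 0.1696 × 0.05126 × 2.282 = 0.019839014272
For no arbitrage the full-cycle product must be 1, so the missing rate is 1 / 0.019839014272 ≈ 50.40573.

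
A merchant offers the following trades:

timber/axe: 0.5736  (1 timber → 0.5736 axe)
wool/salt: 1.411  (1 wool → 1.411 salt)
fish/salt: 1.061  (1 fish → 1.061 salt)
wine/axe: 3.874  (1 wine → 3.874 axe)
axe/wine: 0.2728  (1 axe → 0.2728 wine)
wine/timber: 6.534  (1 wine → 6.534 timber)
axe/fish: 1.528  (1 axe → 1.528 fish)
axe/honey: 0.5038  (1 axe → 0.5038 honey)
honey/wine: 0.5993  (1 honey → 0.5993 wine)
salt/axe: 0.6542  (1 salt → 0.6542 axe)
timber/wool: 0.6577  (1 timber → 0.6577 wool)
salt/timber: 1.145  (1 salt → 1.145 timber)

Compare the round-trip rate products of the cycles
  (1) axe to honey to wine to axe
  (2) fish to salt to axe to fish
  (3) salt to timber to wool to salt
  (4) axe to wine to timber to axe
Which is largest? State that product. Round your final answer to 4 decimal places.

(1) 0.5038 × 0.5993 × 3.874 = 1.16967
(2) 1.061 × 0.6542 × 1.528 = 1.06059
(3) 1.145 × 0.6577 × 1.411 = 1.06258
(4) 0.2728 × 6.534 × 0.5736 = 1.02243
Highest is cycle (1) at 1.1697 (>1, arbitrage).

1.1697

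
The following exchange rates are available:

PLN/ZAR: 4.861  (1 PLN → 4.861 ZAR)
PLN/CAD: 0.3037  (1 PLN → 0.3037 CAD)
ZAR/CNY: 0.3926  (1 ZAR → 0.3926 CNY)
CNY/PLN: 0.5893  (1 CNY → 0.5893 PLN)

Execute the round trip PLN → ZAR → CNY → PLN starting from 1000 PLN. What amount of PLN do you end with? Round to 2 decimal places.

1000 PLN × 4.861 = 4861 ZAR
4861 ZAR × 0.3926 = 1908.4286 CNY
1908.4286 CNY × 0.5893 = 1124.63697398 PLN

1124.64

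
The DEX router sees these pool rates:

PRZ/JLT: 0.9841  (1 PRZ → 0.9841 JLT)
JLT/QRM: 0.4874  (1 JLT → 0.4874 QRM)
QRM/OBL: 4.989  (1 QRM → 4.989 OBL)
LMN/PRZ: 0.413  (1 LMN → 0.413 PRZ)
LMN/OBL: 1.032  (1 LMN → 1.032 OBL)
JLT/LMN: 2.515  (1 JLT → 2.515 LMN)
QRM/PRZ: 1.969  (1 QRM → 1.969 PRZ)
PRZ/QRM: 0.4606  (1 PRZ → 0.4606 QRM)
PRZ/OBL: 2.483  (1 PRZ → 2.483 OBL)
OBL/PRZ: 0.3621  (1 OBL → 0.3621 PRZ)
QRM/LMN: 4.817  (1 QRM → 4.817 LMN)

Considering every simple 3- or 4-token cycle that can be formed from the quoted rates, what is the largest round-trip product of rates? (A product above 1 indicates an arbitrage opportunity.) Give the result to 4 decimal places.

JLT→LMN→PRZ→JLT: 2.515 × 0.413 × 0.9841 = 1.02218
JLT→QRM→LMN→PRZ→JLT: 0.4874 × 4.817 × 0.413 × 0.9841 = 0.95423
JLT→QRM→PRZ→JLT: 0.4874 × 1.969 × 0.9841 = 0.94443
JLT→LMN→OBL→PRZ→JLT: 2.515 × 1.032 × 0.3621 × 0.9841 = 0.92488
PRZ→QRM→LMN→PRZ: 0.4606 × 4.817 × 0.413 = 0.91633
JLT→QRM→OBL→PRZ→JLT: 0.4874 × 4.989 × 0.3621 × 0.9841 = 0.86650
PRZ→QRM→OBL→PRZ: 0.4606 × 4.989 × 0.3621 = 0.83208
PRZ→QRM→LMN→OBL→PRZ: 0.4606 × 4.817 × 1.032 × 0.3621 = 0.82910
Maximum is JLT→LMN→PRZ→JLT at 1.0222; arbitrage exists.

1.0222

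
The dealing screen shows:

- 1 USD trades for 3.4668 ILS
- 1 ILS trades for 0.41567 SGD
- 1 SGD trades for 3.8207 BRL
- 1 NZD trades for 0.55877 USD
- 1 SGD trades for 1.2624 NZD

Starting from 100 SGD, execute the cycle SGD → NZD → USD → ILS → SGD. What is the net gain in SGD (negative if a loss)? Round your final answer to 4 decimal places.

100 SGD × 1.2624 = 126.24 NZD
126.24 NZD × 0.55877 = 70.5391248 USD
70.5391248 USD × 3.4668 = 244.54503785664 ILS
244.54503785664 ILS × 0.41567 = 101.6500358858695488 SGD
Net change: 101.6500358858695488 − 100 = 1.6500358858695488 SGD

1.6500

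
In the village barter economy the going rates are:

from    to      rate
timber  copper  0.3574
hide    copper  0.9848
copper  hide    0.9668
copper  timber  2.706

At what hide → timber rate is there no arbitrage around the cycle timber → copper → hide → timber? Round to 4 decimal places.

2.8941

Known legs of the cycle: 0.3574 × 0.9668 = 0.34553432
For no arbitrage the full-cycle product must be 1, so the missing rate is 1 / 0.34553432 ≈ 2.894069.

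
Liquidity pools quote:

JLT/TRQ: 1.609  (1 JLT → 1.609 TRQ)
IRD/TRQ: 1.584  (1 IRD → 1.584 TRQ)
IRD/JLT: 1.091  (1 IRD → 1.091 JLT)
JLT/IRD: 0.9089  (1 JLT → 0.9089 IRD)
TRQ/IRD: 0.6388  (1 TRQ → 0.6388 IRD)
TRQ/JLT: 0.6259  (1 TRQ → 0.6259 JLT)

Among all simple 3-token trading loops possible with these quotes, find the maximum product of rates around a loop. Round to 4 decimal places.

JLT→TRQ→IRD→JLT: 1.609 × 0.6388 × 1.091 = 1.12136
JLT→IRD→TRQ→JLT: 0.9089 × 1.584 × 0.6259 = 0.90111
Maximum is JLT→TRQ→IRD→JLT at 1.1214; arbitrage exists.

1.1214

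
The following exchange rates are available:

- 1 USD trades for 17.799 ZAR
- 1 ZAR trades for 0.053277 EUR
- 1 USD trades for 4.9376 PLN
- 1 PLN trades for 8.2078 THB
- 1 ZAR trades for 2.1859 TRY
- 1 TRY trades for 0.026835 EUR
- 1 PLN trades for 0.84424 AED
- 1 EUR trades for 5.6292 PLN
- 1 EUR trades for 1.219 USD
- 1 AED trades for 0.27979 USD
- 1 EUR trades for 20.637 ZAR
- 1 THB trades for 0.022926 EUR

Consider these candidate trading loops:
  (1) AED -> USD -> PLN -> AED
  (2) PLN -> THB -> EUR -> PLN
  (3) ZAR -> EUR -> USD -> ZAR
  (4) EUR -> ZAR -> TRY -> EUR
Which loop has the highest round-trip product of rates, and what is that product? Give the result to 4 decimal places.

(1) 0.27979 × 4.9376 × 0.84424 = 1.16631
(2) 8.2078 × 0.022926 × 5.6292 = 1.05926
(3) 0.053277 × 1.219 × 17.799 = 1.15595
(4) 20.637 × 2.1859 × 0.026835 = 1.21054
Highest is cycle (4) at 1.2105 (>1, arbitrage).

1.2105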